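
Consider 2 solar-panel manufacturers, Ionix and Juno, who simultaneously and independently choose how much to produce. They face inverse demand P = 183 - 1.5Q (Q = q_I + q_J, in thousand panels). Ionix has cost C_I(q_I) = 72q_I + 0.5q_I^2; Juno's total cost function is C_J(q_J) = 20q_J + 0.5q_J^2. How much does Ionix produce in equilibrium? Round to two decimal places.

14.51

Ionix's profit: π_I = (183 - 1.5Q)q_I - (72q_I + (1/2)q_I²). Setting ∂π_I/∂q_I = 0: 111 - 4q_I - (3/2)(q_J) = 0.
Juno's first-order condition: 163 - 4q_J - (3/2)(q_I) = 0.
Best responses: q_I = (111 - (3/2)q_J)/4, q_J = (163 - (3/2)q_I)/4.
Substituting one into the other gives q_I = 798/55 and q_J = 1942/55.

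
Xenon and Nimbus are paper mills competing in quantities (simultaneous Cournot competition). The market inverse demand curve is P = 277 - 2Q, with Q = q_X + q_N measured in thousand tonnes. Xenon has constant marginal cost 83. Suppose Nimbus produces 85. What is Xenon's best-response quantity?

6

With the rival's output fixed at 85, Xenon's profit is π_X = (277 - 2·85 - 2q_X)q_X - (83q_X) = (107 - 2q_X)q_X - (83q_X).
∂π_X/∂q_X = 24 - 4q_X = 0, so q_X = 6.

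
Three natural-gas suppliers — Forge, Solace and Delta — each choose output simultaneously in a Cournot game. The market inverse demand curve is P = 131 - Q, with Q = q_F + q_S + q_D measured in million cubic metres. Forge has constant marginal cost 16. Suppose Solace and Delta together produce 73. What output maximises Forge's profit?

With rivals' combined output fixed at 73, Forge's profit is π_F = (131 - 73 - q_F)q_F - (16q_F) = (58 - q_F)q_F - (16q_F).
∂π_F/∂q_F = 42 - 2q_F = 0, so q_F = 21.

21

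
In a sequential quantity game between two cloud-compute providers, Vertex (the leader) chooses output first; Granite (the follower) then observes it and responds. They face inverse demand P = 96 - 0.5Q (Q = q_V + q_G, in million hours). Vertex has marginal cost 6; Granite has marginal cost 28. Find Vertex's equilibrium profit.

3136

The follower Granite best-responds to any q_V: π_G = (96 - 0.5Q)q_G - 28q_G.
∂π_G/∂q_G = 68 - (1/2)q_V - q_G = 0 gives the reaction function q_G = (68 - (1/2)q_V).
The leader anticipates this reaction. Substituting into P = 96 - 0.5Q gives P = 62 - (1/4)q_V, so π_V = (62 - (1/4)q_V)q_V - 6q_V.
The leader's first-order condition 56 - (1/2)q_V = 0 yields q_V = 112.
Then q_G = (68 - (1/2)·112) = 12.
Price P = 96 - (1/2)·124 = 34.
Vertex's profit: (34 - 6)·112 = 3136.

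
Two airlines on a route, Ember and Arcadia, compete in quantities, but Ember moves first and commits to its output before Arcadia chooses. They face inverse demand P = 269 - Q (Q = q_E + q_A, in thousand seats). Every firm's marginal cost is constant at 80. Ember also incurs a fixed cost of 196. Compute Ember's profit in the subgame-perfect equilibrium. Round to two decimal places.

4269.13

Solve by backward induction. Given q_E, the follower Arcadia maximises π_A = (269 - q_E - q_A)q_A - 80q_A.
∂π_A/∂q_A = 189 - q_E - 2q_A = 0 gives the reaction function q_A = (189 - q_E)/2.
The leader anticipates this reaction. Substituting into P = 269 - Q gives P = 349/2 - (1/2)q_E, so π_E = (349/2 - (1/2)q_E)q_E - 80q_E.
The leader's first-order condition 189/2 - q_E = 0 yields q_E = 189/2.
Then q_A = (189 - 189/2)/2 = 189/4.
Price P = 269 - 567/4 = 509/4.
Ember's profit: (509/4 - 80)·(189/2) - 196 = 4269.1250.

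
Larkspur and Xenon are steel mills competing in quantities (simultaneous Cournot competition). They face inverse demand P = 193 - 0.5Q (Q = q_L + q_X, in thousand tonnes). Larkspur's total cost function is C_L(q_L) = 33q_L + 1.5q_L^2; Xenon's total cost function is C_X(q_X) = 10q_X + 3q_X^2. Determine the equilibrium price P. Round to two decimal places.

Larkspur's profit: π_L = (193 - 0.5Q)q_L - (33q_L + (3/2)q_L²). Setting ∂π_L/∂q_L = 0: 160 - 4q_L - (1/2)(q_X) = 0.
Xenon's first-order condition: 183 - 7q_X - (1/2)(q_L) = 0.
Best responses: q_L = (160 - (1/2)q_X)/4, q_X = (183 - (1/2)q_L)/7.
Substituting one into the other gives q_L = 37.0631 and q_X = 23.4955.
Total output Q = 60.5586, so price P = 193 - (1/2)·60.5586 = 162.7207.

162.72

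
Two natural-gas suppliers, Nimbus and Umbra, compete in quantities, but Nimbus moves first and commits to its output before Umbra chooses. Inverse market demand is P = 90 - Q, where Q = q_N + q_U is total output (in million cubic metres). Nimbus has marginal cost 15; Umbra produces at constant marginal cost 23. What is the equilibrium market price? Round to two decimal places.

35.75

The follower Umbra best-responds to any q_N: π_U = (90 - Q)q_U - 23q_U.
Follower FOC: 67 - q_N - 2q_U = 0, so q_U(q_N) = (67 - q_N)/2.
The leader anticipates this reaction. Substituting into P = 90 - Q gives P = 113/2 - (1/2)q_N, so π_N = (113/2 - (1/2)q_N)q_N - 15q_N.
The leader's first-order condition 83/2 - q_N = 0 yields q_N = 83/2.
Then q_U = (67 - 83/2)/2 = 51/4.
Total output Q = 217/4, so price P = 90 - 217/4 = 143/4.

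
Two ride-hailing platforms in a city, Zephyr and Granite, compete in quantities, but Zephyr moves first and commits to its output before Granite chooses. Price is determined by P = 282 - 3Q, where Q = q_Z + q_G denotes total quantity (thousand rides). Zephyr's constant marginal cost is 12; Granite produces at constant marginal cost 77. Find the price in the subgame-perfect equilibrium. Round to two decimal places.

Solve by backward induction. Given q_Z, the follower Granite maximises π_G = (282 - 3q_Z - 3q_G)q_G - 77q_G.
∂π_G/∂q_G = 205 - 3q_Z - 6q_G = 0 gives the reaction function q_G = (205 - 3q_Z)/6.
The leader anticipates this reaction. Substituting into P = 282 - 3Q gives P = 359/2 - (3/2)q_Z, so π_Z = (359/2 - (3/2)q_Z)q_Z - 12q_Z.
Maximising: ∂π_Z/∂q_Z = 335/2 - 3q_Z = 0, giving q_Z = 335/6.
Then q_G = (205 - 3·(335/6))/6 = 25/4.
Total output Q = 745/12, so price P = 282 - 3·(745/12) = 383/4.

95.75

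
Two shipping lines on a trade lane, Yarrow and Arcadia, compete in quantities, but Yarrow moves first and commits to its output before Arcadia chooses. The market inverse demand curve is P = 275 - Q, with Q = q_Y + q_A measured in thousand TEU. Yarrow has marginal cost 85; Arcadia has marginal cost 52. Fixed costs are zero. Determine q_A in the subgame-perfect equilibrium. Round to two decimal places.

The follower Arcadia best-responds to any q_Y: π_A = (275 - Q)q_A - 52q_A.
Follower FOC: 223 - q_Y - 2q_A = 0, so q_A(q_Y) = (223 - q_Y)/2.
Yarrow substitutes q_A(q_Y) into its own profit: π_Y = q_Y(275 - q_Y - (223 - q_Y)/2) - 85q_Y = (327/2 - (1/2)q_Y)q_Y - 85q_Y.
Maximising: ∂π_Y/∂q_Y = 157/2 - q_Y = 0, giving q_Y = 157/2.
Then q_A = (223 - 157/2)/2 = 289/4.

72.25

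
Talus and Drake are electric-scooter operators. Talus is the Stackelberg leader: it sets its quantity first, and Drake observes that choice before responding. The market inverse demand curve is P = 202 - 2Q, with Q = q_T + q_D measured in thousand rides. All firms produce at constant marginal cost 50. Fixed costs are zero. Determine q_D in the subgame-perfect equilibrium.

The follower Drake best-responds to any q_T: π_D = (202 - 2Q)q_D - 50q_D.
Setting the follower's marginal profit to zero, 152 - 2q_T - 4q_D = 0, i.e. q_D = (152 - 2q_T)/4.
Talus substitutes q_D(q_T) into its own profit: π_T = q_T(202 - 2q_T - (152 - 2q_T)/2) - 50q_T = (126 - q_T)q_T - 50q_T.
Leader FOC: 76 - 2q_T = 0, so q_T = 38.
Then q_D = (152 - 2·38)/4 = 19.

19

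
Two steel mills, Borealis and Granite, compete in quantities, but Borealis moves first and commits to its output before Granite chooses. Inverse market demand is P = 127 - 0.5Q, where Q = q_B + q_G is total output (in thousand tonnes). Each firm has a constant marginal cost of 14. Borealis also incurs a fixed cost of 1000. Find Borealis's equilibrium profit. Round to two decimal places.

2192.25

Solve by backward induction. Given q_B, the follower Granite maximises π_G = (127 - (1/2)q_B - (1/2)q_G)q_G - 14q_G.
Setting the follower's marginal profit to zero, 113 - (1/2)q_B - q_G = 0, i.e. q_G = (113 - (1/2)q_B).
The leader anticipates this reaction. Substituting into P = 127 - 0.5Q gives P = 141/2 - (1/4)q_B, so π_B = (141/2 - (1/4)q_B)q_B - 14q_B.
The leader's first-order condition 113/2 - (1/2)q_B = 0 yields q_B = 113.
Then q_G = (113 - (1/2)·113) = 113/2.
Price P = 127 - (1/2)·(339/2) = 169/4.
Borealis's profit: (169/4 - 14)·113 - 1000 = 2192.2500.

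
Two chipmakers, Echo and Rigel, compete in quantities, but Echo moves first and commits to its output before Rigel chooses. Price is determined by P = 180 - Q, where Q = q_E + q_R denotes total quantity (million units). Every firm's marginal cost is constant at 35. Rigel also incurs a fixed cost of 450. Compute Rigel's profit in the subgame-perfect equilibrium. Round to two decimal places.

864.06

The follower Rigel best-responds to any q_E: π_R = (180 - Q)q_R - 35q_R.
∂π_R/∂q_R = 145 - q_E - 2q_R = 0 gives the reaction function q_R = (145 - q_E)/2.
The leader anticipates this reaction. Substituting into P = 180 - Q gives P = 215/2 - (1/2)q_E, so π_E = (215/2 - (1/2)q_E)q_E - 35q_E.
The leader's first-order condition 145/2 - q_E = 0 yields q_E = 145/2.
Then q_R = (145 - 145/2)/2 = 145/4.
Price P = 180 - 435/4 = 285/4.
Rigel's profit: (285/4 - 35)·(145/4) - 450 = 864.0625.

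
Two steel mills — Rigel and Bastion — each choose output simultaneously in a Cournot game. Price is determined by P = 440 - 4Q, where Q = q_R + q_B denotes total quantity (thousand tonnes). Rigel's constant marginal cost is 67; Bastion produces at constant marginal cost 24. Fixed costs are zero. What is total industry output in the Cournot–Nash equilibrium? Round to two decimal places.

65.75

Rigel's profit: π_R = (440 - 4Q)q_R - (67q_R). Setting ∂π_R/∂q_R = 0: 373 - 8q_R - 4(q_B) = 0.
Bastion's first-order condition: 416 - 8q_B - 4(q_R) = 0.
So q_R = (373 - 4q_B)/8 and q_B = (416 - 4q_R)/8.
Solving the pair: q_R = 55/2, q_B = 153/4.
Total output Q = 55/2 + 153/4 = 263/4.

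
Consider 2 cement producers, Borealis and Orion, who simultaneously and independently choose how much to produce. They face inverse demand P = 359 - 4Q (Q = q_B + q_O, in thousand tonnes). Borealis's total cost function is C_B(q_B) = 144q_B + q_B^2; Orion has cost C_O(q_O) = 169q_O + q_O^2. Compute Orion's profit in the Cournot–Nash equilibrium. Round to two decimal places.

766.44

Borealis's profit: π_B = (359 - 4Q)q_B - (144q_B + q_B²). Setting ∂π_B/∂q_B = 0: 215 - 10q_B - 4(q_O) = 0.
Orion's first-order condition: 190 - 10q_O - 4(q_B) = 0.
Rearranging gives the reaction functions q_B = (215 - 4q_O)/10 and q_O = (190 - 4q_B)/10.
Solving the pair: q_B = 695/42, q_O = 260/21.
Price P = 359 - 4·(405/14) = 1703/7.
Orion's profit: (1703/7)·(260/21) - 169·(260/21) - (260/21)² = 766.4399.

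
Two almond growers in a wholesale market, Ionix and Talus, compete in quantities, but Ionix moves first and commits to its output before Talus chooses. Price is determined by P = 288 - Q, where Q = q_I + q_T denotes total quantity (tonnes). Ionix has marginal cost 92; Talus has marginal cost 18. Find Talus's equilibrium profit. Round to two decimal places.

10920.25

The follower Talus best-responds to any q_I: π_T = (288 - Q)q_T - 18q_T.
Follower FOC: 270 - q_I - 2q_T = 0, so q_T(q_I) = (270 - q_I)/2.
The leader anticipates this reaction. Substituting into P = 288 - Q gives P = 153 - (1/2)q_I, so π_I = (153 - (1/2)q_I)q_I - 92q_I.
The leader's first-order condition 61 - q_I = 0 yields q_I = 61.
Then q_T = (270 - 61)/2 = 209/2.
Price P = 288 - 331/2 = 245/2.
Talus's profit: (245/2 - 18)·(209/2) = 10920.2500.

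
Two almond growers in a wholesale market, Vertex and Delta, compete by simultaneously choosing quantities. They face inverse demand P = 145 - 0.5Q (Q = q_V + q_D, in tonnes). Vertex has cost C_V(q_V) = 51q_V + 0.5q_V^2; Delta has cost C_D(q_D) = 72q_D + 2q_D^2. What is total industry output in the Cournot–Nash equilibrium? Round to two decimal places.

Vertex's profit: π_V = (145 - 0.5Q)q_V - (51q_V + (1/2)q_V²). Setting ∂π_V/∂q_V = 0: 94 - 2q_V - (1/2)(q_D) = 0.
Delta's profit: π_D = (145 - 0.5Q)q_D - (72q_D + 2q_D²). Setting ∂π_D/∂q_D = 0: 73 - 5q_D - (1/2)(q_V) = 0.
So q_V = (94 - (1/2)q_D)/2 and q_D = (73 - (1/2)q_V)/5.
Solving the pair: q_V = 578/13, q_D = 132/13.
Total output Q = 578/13 + 132/13 = 710/13.

54.62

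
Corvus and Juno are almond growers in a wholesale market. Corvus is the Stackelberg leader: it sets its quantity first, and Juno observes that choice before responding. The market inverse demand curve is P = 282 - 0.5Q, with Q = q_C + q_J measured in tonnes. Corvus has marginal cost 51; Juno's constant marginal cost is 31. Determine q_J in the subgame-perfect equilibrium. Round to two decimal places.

The follower Juno best-responds to any q_C: π_J = (282 - 0.5Q)q_J - 31q_J.
∂π_J/∂q_J = 251 - (1/2)q_C - q_J = 0 gives the reaction function q_J = (251 - (1/2)q_C).
Corvus substitutes q_J(q_C) into its own profit: π_C = q_C(282 - (1/2)q_C - (251 - (1/2)q_C)/2) - 51q_C = (313/2 - (1/4)q_C)q_C - 51q_C.
Leader FOC: 211/2 - (1/2)q_C = 0, so q_C = 211.
Then q_J = (251 - (1/2)·211) = 291/2.

145.50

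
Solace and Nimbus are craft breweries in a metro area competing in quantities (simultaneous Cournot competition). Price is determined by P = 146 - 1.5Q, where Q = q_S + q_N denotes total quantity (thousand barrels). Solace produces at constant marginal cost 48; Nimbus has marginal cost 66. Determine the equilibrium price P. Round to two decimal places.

86.67

Solace's profit: π_S = (146 - 1.5Q)q_S - (48q_S). Setting ∂π_S/∂q_S = 0: 98 - 3q_S - (3/2)(q_N) = 0.
Nimbus's first-order condition: 80 - 3q_N - (3/2)(q_S) = 0.
So q_S = (98 - (3/2)q_N)/3 and q_N = (80 - (3/2)q_S)/3.
Substituting one into the other gives q_S = 232/9 and q_N = 124/9.
Total output Q = 356/9, so price P = 146 - (3/2)·(356/9) = 260/3.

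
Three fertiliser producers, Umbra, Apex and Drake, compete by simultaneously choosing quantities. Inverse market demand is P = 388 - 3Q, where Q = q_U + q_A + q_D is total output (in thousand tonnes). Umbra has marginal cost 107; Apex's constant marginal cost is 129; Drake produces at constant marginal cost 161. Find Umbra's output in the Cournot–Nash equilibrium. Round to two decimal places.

Umbra's profit: π_U = (388 - 3Q)q_U - (107q_U). Setting ∂π_U/∂q_U = 0: 281 - 6q_U - 3(q_A + q_D) = 0.
Apex's first-order condition: 259 - 6q_A - 3(q_U + q_D) = 0.
Drake's profit: π_D = (388 - 3Q)q_D - (161q_D). Setting ∂π_D/∂q_D = 0: 227 - 6q_D - 3(q_U + q_A) = 0.
Adding the 3 conditions: 767 − 6Q − 6Q = 0, i.e. Q = 767/12.
Back-substituting: q_U = (281 − 767/4)/3 = 119/4, q_A = (259 − 767/4)/3 = 269/12, q_D = (227 − 767/4)/3 = 47/4.

29.75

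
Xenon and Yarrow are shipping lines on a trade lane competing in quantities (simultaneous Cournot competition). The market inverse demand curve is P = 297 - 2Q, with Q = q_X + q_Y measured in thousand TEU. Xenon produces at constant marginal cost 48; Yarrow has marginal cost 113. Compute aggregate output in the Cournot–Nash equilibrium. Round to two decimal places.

72.17

Xenon's profit: π_X = (297 - 2Q)q_X - (48q_X). Setting ∂π_X/∂q_X = 0: 249 - 4q_X - 2(q_Y) = 0.
Yarrow's first-order condition: 184 - 4q_Y - 2(q_X) = 0.
So q_X = (249 - 2q_Y)/4 and q_Y = (184 - 2q_X)/4.
Solving the pair: q_X = 157/3, q_Y = 119/6.
Total output Q = 157/3 + 119/6 = 433/6.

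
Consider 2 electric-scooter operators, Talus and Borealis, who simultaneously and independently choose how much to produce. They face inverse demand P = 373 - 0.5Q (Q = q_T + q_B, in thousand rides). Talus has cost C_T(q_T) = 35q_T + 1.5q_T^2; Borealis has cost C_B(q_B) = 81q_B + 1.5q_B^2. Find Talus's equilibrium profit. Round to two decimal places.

11726.37

Talus's profit: π_T = (373 - 0.5Q)q_T - (35q_T + (3/2)q_T²). Setting ∂π_T/∂q_T = 0: 338 - 4q_T - (1/2)(q_B) = 0.
Borealis's first-order condition: 292 - 4q_B - (1/2)(q_T) = 0.
So q_T = (338 - (1/2)q_B)/4 and q_B = (292 - (1/2)q_T)/4.
Substituting one into the other gives q_T = 536/7 and q_B = 444/7.
Price P = 373 - (1/2)·140 = 303.
Talus's profit: 303·(536/7) - 35·(536/7) - (3/2)(536/7)² = 11726.3673.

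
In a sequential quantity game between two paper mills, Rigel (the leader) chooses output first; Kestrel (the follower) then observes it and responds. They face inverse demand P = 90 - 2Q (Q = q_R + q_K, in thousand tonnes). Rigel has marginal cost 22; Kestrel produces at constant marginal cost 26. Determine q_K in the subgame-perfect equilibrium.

7

Solve by backward induction. Given q_R, the follower Kestrel maximises π_K = (90 - 2q_R - 2q_K)q_K - 26q_K.
Setting the follower's marginal profit to zero, 64 - 2q_R - 4q_K = 0, i.e. q_K = (64 - 2q_R)/4.
Rigel substitutes q_K(q_R) into its own profit: π_R = q_R(90 - 2q_R - (64 - 2q_R)/2) - 22q_R = (58 - q_R)q_R - 22q_R.
The leader's first-order condition 36 - 2q_R = 0 yields q_R = 18.
Then q_K = (64 - 2·18)/4 = 7.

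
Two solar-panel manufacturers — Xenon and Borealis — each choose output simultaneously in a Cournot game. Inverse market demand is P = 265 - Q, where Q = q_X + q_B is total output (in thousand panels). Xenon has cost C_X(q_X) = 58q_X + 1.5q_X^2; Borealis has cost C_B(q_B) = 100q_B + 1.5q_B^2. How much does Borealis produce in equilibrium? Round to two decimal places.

Xenon's profit: π_X = (265 - Q)q_X - (58q_X + (3/2)q_X²). Setting ∂π_X/∂q_X = 0: 207 - 5q_X - (q_B) = 0.
Borealis's profit: π_B = (265 - Q)q_B - (100q_B + (3/2)q_B²). Setting ∂π_B/∂q_B = 0: 165 - 5q_B - (q_X) = 0.
Rearranging gives the reaction functions q_X = (207 - q_B)/5 and q_B = (165 - q_X)/5.
Substituting one into the other gives q_X = 145/4 and q_B = 103/4.

25.75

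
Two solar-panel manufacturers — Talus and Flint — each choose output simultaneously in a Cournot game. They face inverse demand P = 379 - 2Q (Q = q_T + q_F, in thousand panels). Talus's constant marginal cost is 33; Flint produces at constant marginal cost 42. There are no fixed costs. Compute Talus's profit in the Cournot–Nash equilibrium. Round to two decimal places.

7001.39

Talus's profit: π_T = (379 - 2Q)q_T - (33q_T). Setting ∂π_T/∂q_T = 0: 346 - 4q_T - 2(q_F) = 0.
Flint's profit: π_F = (379 - 2Q)q_F - (42q_F). Setting ∂π_F/∂q_F = 0: 337 - 4q_F - 2(q_T) = 0.
So q_T = (346 - 2q_F)/4 and q_F = (337 - 2q_T)/4.
Solving the pair: q_T = 355/6, q_F = 164/3.
Price P = 379 - 2·(683/6) = 454/3.
Talus's profit: (454/3 - 33)·(355/6) = 7001.3889.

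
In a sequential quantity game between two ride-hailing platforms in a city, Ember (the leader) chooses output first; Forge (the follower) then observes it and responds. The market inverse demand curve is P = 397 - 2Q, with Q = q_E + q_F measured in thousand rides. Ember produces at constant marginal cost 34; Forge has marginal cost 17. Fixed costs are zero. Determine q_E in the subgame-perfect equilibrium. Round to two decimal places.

86.50

The follower Forge best-responds to any q_E: π_F = (397 - 2Q)q_F - 17q_F.
Follower FOC: 380 - 2q_E - 4q_F = 0, so q_F(q_E) = (380 - 2q_E)/4.
The leader anticipates this reaction. Substituting into P = 397 - 2Q gives P = 207 - q_E, so π_E = (207 - q_E)q_E - 34q_E.
The leader's first-order condition 173 - 2q_E = 0 yields q_E = 173/2.
Then q_F = (380 - 2·(173/2))/4 = 207/4.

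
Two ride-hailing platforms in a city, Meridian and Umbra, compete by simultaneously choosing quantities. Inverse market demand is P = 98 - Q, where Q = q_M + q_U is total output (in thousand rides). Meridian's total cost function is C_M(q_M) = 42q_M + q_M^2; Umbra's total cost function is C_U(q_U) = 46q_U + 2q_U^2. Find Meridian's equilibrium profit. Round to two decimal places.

Meridian's profit: π_M = (98 - Q)q_M - (42q_M + q_M²). Setting ∂π_M/∂q_M = 0: 56 - 4q_M - (q_U) = 0.
Umbra's profit: π_U = (98 - Q)q_U - (46q_U + 2q_U²). Setting ∂π_U/∂q_U = 0: 52 - 6q_U - (q_M) = 0.
Best responses: q_M = (56 - q_U)/4, q_U = (52 - q_M)/6.
Substituting one into the other gives q_M = 284/23 and q_U = 152/23.
Price P = 98 - 436/23 = 1818/23.
Meridian's profit: (1818/23)·(284/23) - 42·(284/23) - (284/23)² = 304.9376.

304.94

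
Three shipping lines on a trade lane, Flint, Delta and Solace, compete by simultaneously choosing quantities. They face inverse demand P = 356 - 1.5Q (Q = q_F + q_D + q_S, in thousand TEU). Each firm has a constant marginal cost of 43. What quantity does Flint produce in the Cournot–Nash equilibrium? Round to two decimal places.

52.17

Each firm earns π_i = (356 - 1.5Q)q_i - 43q_i.
First-order condition (treating rivals' output as given): 313 - 3q_i - (3/2)·Σ_{j≠i} q_j = 0.
By symmetry each firm produces the same amount; substituting Σ_{j≠i} q_j = 2q_i yields q_i = 313/6.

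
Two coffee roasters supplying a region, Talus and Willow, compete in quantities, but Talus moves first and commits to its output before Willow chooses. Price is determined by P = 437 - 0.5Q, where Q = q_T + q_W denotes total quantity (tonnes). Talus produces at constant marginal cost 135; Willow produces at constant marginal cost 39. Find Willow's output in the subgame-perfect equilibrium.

Solve by backward induction. Given q_T, the follower Willow maximises π_W = (437 - (1/2)q_T - (1/2)q_W)q_W - 39q_W.
Setting the follower's marginal profit to zero, 398 - (1/2)q_T - q_W = 0, i.e. q_W = (398 - (1/2)q_T).
Talus substitutes q_W(q_T) into its own profit: π_T = q_T(437 - (1/2)q_T - (398 - (1/2)q_T)/2) - 135q_T = (238 - (1/4)q_T)q_T - 135q_T.
Maximising: ∂π_T/∂q_T = 103 - (1/2)q_T = 0, giving q_T = 206.
Then q_W = (398 - (1/2)·206) = 295.

295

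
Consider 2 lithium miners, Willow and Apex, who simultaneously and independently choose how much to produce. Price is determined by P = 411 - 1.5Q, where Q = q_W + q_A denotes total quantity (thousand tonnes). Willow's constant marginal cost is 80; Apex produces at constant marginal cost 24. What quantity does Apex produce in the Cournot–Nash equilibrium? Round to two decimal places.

98.44

Willow's profit: π_W = (411 - 1.5Q)q_W - (80q_W). Setting ∂π_W/∂q_W = 0: 331 - 3q_W - (3/2)(q_A) = 0.
Apex's first-order condition: 387 - 3q_A - (3/2)(q_W) = 0.
Rearranging gives the reaction functions q_W = (331 - (3/2)q_A)/3 and q_A = (387 - (3/2)q_W)/3.
Solving the pair: q_W = 550/9, q_A = 886/9.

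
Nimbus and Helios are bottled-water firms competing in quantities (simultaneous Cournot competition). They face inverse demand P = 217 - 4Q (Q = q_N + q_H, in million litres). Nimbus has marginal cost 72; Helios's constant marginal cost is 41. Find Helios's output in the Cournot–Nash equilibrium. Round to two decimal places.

17.25

Nimbus's profit: π_N = (217 - 4Q)q_N - (72q_N). Setting ∂π_N/∂q_N = 0: 145 - 8q_N - 4(q_H) = 0.
Helios's profit: π_H = (217 - 4Q)q_H - (41q_H). Setting ∂π_H/∂q_H = 0: 176 - 8q_H - 4(q_N) = 0.
Rearranging gives the reaction functions q_N = (145 - 4q_H)/8 and q_H = (176 - 4q_N)/8.
Substituting one into the other gives q_N = 19/2 and q_H = 69/4.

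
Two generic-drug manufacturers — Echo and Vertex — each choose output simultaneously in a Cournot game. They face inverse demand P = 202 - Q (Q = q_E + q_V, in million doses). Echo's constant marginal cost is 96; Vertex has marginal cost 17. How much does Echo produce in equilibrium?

Echo's profit: π_E = (202 - Q)q_E - (96q_E). Setting ∂π_E/∂q_E = 0: 106 - 2q_E - (q_V) = 0.
Vertex's profit: π_V = (202 - Q)q_V - (17q_V). Setting ∂π_V/∂q_V = 0: 185 - 2q_V - (q_E) = 0.
Best responses: q_E = (106 - q_V)/2, q_V = (185 - q_E)/2.
Substituting one into the other gives q_E = 9 and q_V = 88.

9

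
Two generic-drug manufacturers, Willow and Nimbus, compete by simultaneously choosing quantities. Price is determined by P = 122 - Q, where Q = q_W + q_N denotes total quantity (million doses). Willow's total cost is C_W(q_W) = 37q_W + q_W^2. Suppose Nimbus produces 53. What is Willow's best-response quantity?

With the rival's output fixed at 53, Willow's profit is π_W = (122 - 53 - q_W)q_W - (37q_W + q_W²) = (69 - q_W)q_W - (37q_W + q_W²).
∂π_W/∂q_W = 32 - 4q_W = 0, so q_W = 8.

8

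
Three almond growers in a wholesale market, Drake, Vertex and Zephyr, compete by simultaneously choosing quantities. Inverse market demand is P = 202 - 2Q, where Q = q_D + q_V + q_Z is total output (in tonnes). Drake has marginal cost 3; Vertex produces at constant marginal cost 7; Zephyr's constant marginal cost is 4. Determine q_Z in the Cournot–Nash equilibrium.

Drake's profit: π_D = (202 - 2Q)q_D - (3q_D). Setting ∂π_D/∂q_D = 0: 199 - 4q_D - 2(q_V + q_Z) = 0.
Vertex's profit: π_V = (202 - 2Q)q_V - (7q_V). Setting ∂π_V/∂q_V = 0: 195 - 4q_V - 2(q_D + q_Z) = 0.
Zephyr's profit: π_Z = (202 - 2Q)q_Z - (4q_Z). Setting ∂π_Z/∂q_Z = 0: 198 - 4q_Z - 2(q_D + q_V) = 0.
Adding the 3 conditions: 592 − 4Q − 4Q = 0, i.e. Q = 74.
Back-substituting: q_D = (199 − 148)/2 = 51/2, q_V = (195 − 148)/2 = 47/2, q_Z = (198 − 148)/2 = 25.

25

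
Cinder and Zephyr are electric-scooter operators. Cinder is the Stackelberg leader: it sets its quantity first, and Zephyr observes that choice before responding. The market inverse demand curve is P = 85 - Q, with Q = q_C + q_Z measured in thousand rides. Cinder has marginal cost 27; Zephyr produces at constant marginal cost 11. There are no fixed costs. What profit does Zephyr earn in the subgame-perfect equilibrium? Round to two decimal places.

Solve by backward induction. Given q_C, the follower Zephyr maximises π_Z = (85 - q_C - q_Z)q_Z - 11q_Z.
Follower FOC: 74 - q_C - 2q_Z = 0, so q_Z(q_C) = (74 - q_C)/2.
The leader anticipates this reaction. Substituting into P = 85 - Q gives P = 48 - (1/2)q_C, so π_C = (48 - (1/2)q_C)q_C - 27q_C.
The leader's first-order condition 21 - q_C = 0 yields q_C = 21.
Then q_Z = (74 - 21)/2 = 53/2.
Price P = 85 - 95/2 = 75/2.
Zephyr's profit: (75/2 - 11)·(53/2) = 702.2500.

702.25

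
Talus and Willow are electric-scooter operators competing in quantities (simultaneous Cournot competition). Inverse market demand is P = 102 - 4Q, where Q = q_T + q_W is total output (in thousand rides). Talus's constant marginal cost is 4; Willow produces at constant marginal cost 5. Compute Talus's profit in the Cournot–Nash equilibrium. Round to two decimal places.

272.25

Talus's profit: π_T = (102 - 4Q)q_T - (4q_T). Setting ∂π_T/∂q_T = 0: 98 - 8q_T - 4(q_W) = 0.
Willow's first-order condition: 97 - 8q_W - 4(q_T) = 0.
So q_T = (98 - 4q_W)/8 and q_W = (97 - 4q_T)/8.
Substituting one into the other gives q_T = 33/4 and q_W = 8.
Price P = 102 - 4·(65/4) = 37.
Talus's profit: (37 - 4)·(33/4) = 1089/4.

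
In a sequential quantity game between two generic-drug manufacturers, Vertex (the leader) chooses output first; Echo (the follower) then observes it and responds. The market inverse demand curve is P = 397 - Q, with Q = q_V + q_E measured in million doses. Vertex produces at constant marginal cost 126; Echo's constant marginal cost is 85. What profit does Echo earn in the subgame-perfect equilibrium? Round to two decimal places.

The follower Echo best-responds to any q_V: π_E = (397 - Q)q_E - 85q_E.
Follower FOC: 312 - q_V - 2q_E = 0, so q_E(q_V) = (312 - q_V)/2.
The leader anticipates this reaction. Substituting into P = 397 - Q gives P = 241 - (1/2)q_V, so π_V = (241 - (1/2)q_V)q_V - 126q_V.
Leader FOC: 115 - q_V = 0, so q_V = 115.
Then q_E = (312 - 115)/2 = 197/2.
Price P = 397 - 427/2 = 367/2.
Echo's profit: (367/2 - 85)·(197/2) = 9702.2500.

9702.25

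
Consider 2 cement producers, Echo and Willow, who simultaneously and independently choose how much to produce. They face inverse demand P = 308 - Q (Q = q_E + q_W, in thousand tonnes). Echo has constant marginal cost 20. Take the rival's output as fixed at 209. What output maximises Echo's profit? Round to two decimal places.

With the rival's output fixed at 209, Echo's profit is π_E = (308 - 209 - q_E)q_E - (20q_E) = (99 - q_E)q_E - (20q_E).
∂π_E/∂q_E = 79 - 2q_E = 0, so q_E = 79/2.

39.50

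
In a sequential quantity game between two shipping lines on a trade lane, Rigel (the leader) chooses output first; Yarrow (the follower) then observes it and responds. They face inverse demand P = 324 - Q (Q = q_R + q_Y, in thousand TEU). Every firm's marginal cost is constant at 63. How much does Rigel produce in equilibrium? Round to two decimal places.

130.50

Solve by backward induction. Given q_R, the follower Yarrow maximises π_Y = (324 - q_R - q_Y)q_Y - 63q_Y.
∂π_Y/∂q_Y = 261 - q_R - 2q_Y = 0 gives the reaction function q_Y = (261 - q_R)/2.
Rigel substitutes q_Y(q_R) into its own profit: π_R = q_R(324 - q_R - (261 - q_R)/2) - 63q_R = (387/2 - (1/2)q_R)q_R - 63q_R.
The leader's first-order condition 261/2 - q_R = 0 yields q_R = 261/2.
Then q_Y = (261 - 261/2)/2 = 261/4.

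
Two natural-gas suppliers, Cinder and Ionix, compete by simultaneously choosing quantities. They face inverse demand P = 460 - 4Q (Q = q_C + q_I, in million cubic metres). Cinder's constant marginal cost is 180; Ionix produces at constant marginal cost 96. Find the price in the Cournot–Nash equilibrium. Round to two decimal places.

Cinder's profit: π_C = (460 - 4Q)q_C - (180q_C). Setting ∂π_C/∂q_C = 0: 280 - 8q_C - 4(q_I) = 0.
Ionix's profit: π_I = (460 - 4Q)q_I - (96q_I). Setting ∂π_I/∂q_I = 0: 364 - 8q_I - 4(q_C) = 0.
Best responses: q_C = (280 - 4q_I)/8, q_I = (364 - 4q_C)/8.
Substituting one into the other gives q_C = 49/3 and q_I = 112/3.
Total output Q = 161/3, so price P = 460 - 4·(161/3) = 736/3.

245.33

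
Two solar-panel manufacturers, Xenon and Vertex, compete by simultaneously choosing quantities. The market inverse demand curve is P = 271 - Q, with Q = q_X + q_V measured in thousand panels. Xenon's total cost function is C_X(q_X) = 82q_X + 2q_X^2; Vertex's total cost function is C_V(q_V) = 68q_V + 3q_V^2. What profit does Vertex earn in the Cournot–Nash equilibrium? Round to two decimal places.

Xenon's profit: π_X = (271 - Q)q_X - (82q_X + 2q_X²). Setting ∂π_X/∂q_X = 0: 189 - 6q_X - (q_V) = 0.
Vertex's first-order condition: 203 - 8q_V - (q_X) = 0.
Rearranging gives the reaction functions q_X = (189 - q_V)/6 and q_V = (203 - q_X)/8.
Substituting one into the other gives q_X = 1309/47 and q_V = 1029/47.
Price P = 271 - 49.7447 = 221.2553.
Vertex's profit: 221.2553·(1029/47) - 68·(1029/47) - 3(1029/47)² = 1917.3219.

1917.32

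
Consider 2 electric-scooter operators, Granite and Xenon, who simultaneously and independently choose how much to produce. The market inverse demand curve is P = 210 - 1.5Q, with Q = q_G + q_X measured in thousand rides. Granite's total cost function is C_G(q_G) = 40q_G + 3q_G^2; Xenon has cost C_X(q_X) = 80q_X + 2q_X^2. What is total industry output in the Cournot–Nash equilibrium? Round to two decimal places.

Granite's profit: π_G = (210 - 1.5Q)q_G - (40q_G + 3q_G²). Setting ∂π_G/∂q_G = 0: 170 - 9q_G - (3/2)(q_X) = 0.
Xenon's first-order condition: 130 - 7q_X - (3/2)(q_G) = 0.
Rearranging gives the reaction functions q_G = (170 - (3/2)q_X)/9 and q_X = (130 - (3/2)q_G)/7.
Substituting one into the other gives q_G = 16.3786 and q_X = 1220/81.
Total output Q = 16.3786 + 1220/81 = 31.4403.

31.44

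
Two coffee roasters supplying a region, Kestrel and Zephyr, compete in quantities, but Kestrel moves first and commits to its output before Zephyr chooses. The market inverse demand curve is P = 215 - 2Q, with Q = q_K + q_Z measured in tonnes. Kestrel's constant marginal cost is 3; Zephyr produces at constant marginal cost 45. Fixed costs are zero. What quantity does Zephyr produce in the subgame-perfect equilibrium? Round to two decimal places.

The follower Zephyr best-responds to any q_K: π_Z = (215 - 2Q)q_Z - 45q_Z.
Setting the follower's marginal profit to zero, 170 - 2q_K - 4q_Z = 0, i.e. q_Z = (170 - 2q_K)/4.
Kestrel substitutes q_Z(q_K) into its own profit: π_K = q_K(215 - 2q_K - (170 - 2q_K)/2) - 3q_K = (130 - q_K)q_K - 3q_K.
The leader's first-order condition 127 - 2q_K = 0 yields q_K = 127/2.
Then q_Z = (170 - 2·(127/2))/4 = 43/4.

10.75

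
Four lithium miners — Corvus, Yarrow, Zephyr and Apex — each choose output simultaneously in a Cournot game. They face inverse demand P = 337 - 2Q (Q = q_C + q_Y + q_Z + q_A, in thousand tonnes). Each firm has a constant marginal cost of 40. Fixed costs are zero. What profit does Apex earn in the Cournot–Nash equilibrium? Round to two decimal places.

1764.18

A representative firm's profit is π_i = q_i(337 - 2Q) - 40q_i.
Setting ∂π_i/∂q_i = 0 with rivals' quantities fixed: 297 - 4q_i - 2·Σ_{j≠i} q_j = 0.
By symmetry each firm produces the same amount; substituting Σ_{j≠i} q_j = 3q_i yields q_i = 297/10.
Price P = 337 - 2·(594/5) = 497/5.
Apex's profit: (497/5 - 40)·(297/10) = 1764.1800.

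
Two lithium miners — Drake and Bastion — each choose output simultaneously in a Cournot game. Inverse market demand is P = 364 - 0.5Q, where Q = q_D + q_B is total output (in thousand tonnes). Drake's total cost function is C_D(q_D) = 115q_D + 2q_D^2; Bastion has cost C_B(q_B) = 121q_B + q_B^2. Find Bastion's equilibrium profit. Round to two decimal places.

Drake's profit: π_D = (364 - 0.5Q)q_D - (115q_D + 2q_D²). Setting ∂π_D/∂q_D = 0: 249 - 5q_D - (1/2)(q_B) = 0.
Bastion's first-order condition: 243 - 3q_B - (1/2)(q_D) = 0.
Rearranging gives the reaction functions q_D = (249 - (1/2)q_B)/5 and q_B = (243 - (1/2)q_D)/3.
Substituting one into the other gives q_D = 42.4068 and q_B = 73.9322.
Price P = 364 - (1/2)·116.3390 = 305.8305.
Bastion's profit: 305.8305·73.9322 - 121·73.9322 - 73.9322² = 8198.9560.

8198.96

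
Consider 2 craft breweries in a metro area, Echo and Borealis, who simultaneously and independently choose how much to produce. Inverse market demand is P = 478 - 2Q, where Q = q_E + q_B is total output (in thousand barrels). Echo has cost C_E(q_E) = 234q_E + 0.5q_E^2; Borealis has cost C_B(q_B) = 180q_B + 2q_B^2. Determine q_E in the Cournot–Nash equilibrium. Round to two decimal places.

37.67

Echo's profit: π_E = (478 - 2Q)q_E - (234q_E + (1/2)q_E²). Setting ∂π_E/∂q_E = 0: 244 - 5q_E - 2(q_B) = 0.
Borealis's profit: π_B = (478 - 2Q)q_B - (180q_B + 2q_B²). Setting ∂π_B/∂q_B = 0: 298 - 8q_B - 2(q_E) = 0.
Best responses: q_E = (244 - 2q_B)/5, q_B = (298 - 2q_E)/8.
Solving the pair: q_E = 113/3, q_B = 167/6.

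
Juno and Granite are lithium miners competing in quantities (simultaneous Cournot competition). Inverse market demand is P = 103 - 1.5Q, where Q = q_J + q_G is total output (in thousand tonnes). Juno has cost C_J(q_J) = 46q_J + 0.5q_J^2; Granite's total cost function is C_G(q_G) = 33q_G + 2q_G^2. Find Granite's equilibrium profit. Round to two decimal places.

199.69

Juno's profit: π_J = (103 - 1.5Q)q_J - (46q_J + (1/2)q_J²). Setting ∂π_J/∂q_J = 0: 57 - 4q_J - (3/2)(q_G) = 0.
Granite's profit: π_G = (103 - 1.5Q)q_G - (33q_G + 2q_G²). Setting ∂π_G/∂q_G = 0: 70 - 7q_G - (3/2)(q_J) = 0.
Best responses: q_J = (57 - (3/2)q_G)/4, q_G = (70 - (3/2)q_J)/7.
Substituting one into the other gives q_J = 1176/103 and q_G = 778/103.
Price P = 103 - (3/2)·(1954/103) = 74.5437.
Granite's profit: 74.5437·(778/103) - 33·(778/103) - 2(778/103)² = 199.6884.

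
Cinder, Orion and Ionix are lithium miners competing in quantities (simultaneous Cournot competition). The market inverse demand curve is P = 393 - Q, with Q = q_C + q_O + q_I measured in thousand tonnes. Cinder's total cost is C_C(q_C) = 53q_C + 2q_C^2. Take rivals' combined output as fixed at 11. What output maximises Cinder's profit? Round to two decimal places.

With rivals' combined output fixed at 11, Cinder's profit is π_C = (393 - 11 - q_C)q_C - (53q_C + 2q_C²) = (382 - q_C)q_C - (53q_C + 2q_C²).
∂π_C/∂q_C = 329 - 6q_C = 0, so q_C = 329/6.

54.83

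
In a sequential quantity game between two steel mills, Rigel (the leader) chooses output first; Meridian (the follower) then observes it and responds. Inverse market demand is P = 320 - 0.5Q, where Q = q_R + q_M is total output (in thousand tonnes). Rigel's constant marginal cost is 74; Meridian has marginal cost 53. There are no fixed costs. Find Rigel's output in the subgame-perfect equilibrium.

225

The follower Meridian best-responds to any q_R: π_M = (320 - 0.5Q)q_M - 53q_M.
Setting the follower's marginal profit to zero, 267 - (1/2)q_R - q_M = 0, i.e. q_M = (267 - (1/2)q_R).
Rigel substitutes q_M(q_R) into its own profit: π_R = q_R(320 - (1/2)q_R - (267 - (1/2)q_R)/2) - 74q_R = (373/2 - (1/4)q_R)q_R - 74q_R.
Leader FOC: 225/2 - (1/2)q_R = 0, so q_R = 225.
Then q_M = (267 - (1/2)·225) = 309/2.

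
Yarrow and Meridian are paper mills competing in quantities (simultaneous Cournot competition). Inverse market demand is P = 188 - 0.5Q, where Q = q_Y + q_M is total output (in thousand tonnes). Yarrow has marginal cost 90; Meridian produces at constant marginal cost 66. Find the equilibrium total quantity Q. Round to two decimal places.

146.67

Yarrow's profit: π_Y = (188 - 0.5Q)q_Y - (90q_Y). Setting ∂π_Y/∂q_Y = 0: 98 - q_Y - (1/2)(q_M) = 0.
Meridian's first-order condition: 122 - q_M - (1/2)(q_Y) = 0.
Rearranging gives the reaction functions q_Y = (98 - (1/2)q_M) and q_M = (122 - (1/2)q_Y).
Substituting one into the other gives q_Y = 148/3 and q_M = 292/3.
Total output Q = 148/3 + 292/3 = 440/3.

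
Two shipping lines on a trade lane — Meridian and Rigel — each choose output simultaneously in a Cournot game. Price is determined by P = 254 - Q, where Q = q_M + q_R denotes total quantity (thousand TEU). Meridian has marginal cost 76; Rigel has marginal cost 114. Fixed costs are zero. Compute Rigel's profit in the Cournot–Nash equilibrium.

Meridian's profit: π_M = (254 - Q)q_M - (76q_M). Setting ∂π_M/∂q_M = 0: 178 - 2q_M - (q_R) = 0.
Rigel's first-order condition: 140 - 2q_R - (q_M) = 0.
So q_M = (178 - q_R)/2 and q_R = (140 - q_M)/2.
Solving the pair: q_M = 72, q_R = 34.
Price P = 254 - 106 = 148.
Rigel's profit: (148 - 114)·34 = 1156.

1156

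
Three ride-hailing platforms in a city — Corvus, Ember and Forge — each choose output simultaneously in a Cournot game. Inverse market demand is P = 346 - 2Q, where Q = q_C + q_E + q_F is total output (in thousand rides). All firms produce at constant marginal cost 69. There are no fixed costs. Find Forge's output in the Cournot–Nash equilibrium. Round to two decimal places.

Each firm earns π_i = (346 - 2Q)q_i - 69q_i.
First-order condition (treating rivals' output as given): 277 - 4q_i - 2·Σ_{j≠i} q_j = 0.
With identical firms every q_j equals q_i, so Σ_{j≠i} q_j = 2q_i and 277 = 8q_i, giving q_i = 277/8.

34.63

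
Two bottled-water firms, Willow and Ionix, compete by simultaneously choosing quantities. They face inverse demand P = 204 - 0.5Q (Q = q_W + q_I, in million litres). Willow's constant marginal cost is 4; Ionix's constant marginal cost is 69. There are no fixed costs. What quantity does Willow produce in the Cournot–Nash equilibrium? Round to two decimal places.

176.67

Willow's profit: π_W = (204 - 0.5Q)q_W - (4q_W). Setting ∂π_W/∂q_W = 0: 200 - q_W - (1/2)(q_I) = 0.
Ionix's first-order condition: 135 - q_I - (1/2)(q_W) = 0.
Rearranging gives the reaction functions q_W = (200 - (1/2)q_I) and q_I = (135 - (1/2)q_W).
Substituting one into the other gives q_W = 530/3 and q_I = 140/3.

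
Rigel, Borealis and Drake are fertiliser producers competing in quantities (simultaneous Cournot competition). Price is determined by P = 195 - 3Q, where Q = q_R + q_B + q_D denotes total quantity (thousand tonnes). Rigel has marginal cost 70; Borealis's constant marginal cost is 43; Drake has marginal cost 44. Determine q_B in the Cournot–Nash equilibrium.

Rigel's profit: π_R = (195 - 3Q)q_R - (70q_R). Setting ∂π_R/∂q_R = 0: 125 - 6q_R - 3(q_B + q_D) = 0.
Borealis's first-order condition: 152 - 6q_B - 3(q_R + q_D) = 0.
Drake's first-order condition: 151 - 6q_D - 3(q_R + q_B) = 0.
Adding the 3 conditions: 428 − 6Q − 6Q = 0, i.e. Q = 107/3.
Back-substituting: q_R = (125 − 107)/3 = 6, q_B = (152 − 107)/3 = 15, q_D = (151 − 107)/3 = 44/3.

15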